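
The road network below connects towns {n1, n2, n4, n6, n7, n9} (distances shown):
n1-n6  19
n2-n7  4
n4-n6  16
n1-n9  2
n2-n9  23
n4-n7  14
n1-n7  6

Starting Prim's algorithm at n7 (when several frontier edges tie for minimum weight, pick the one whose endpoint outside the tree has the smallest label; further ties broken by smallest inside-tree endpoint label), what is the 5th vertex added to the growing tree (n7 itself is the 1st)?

n4

Prim, starting at n7.
Step 1: frontier [n2-n7 4, n1-n7 6, n4-n7 14] → take n2-n7 (4); add n2.
Step 2: frontier [n2-n9 23, n1-n7 6, n4-n7 14] → take n1-n7 (6); add n1.
Step 3: frontier [n1-n9 2, n1-n6 19, n2-n9 23, n4-n7 14] → take n1-n9 (2); add n9.
Step 4: frontier [n1-n6 19, n4-n7 14] → take n4-n7 (14); add n4.
Step 5: frontier [n1-n6 19, n4-n6 16] → take n4-n6 (16); add n6.
Vertex order: n7, n2, n1, n9, n4, n6. The 5th vertex is n4.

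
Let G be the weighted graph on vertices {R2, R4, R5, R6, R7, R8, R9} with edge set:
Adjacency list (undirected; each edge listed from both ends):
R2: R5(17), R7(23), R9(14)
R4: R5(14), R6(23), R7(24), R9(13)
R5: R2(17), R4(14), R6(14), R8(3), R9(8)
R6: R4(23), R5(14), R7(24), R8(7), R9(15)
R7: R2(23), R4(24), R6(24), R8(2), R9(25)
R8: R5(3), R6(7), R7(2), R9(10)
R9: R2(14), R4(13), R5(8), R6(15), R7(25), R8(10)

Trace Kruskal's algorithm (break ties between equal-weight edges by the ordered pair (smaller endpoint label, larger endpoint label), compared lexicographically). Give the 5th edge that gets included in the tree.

Sort edges by weight, then run Kruskal:
R7–R8 (2): add. Components now {R5} {R7,R8} {R9} {R2} {R6} {R4}
R5–R8 (3): add. Components now {R5,R7,R8} {R9} {R2} {R6} {R4}
R6–R8 (7): add. Components now {R5,R6,R7,R8} {R9} {R2} {R4}
R5–R9 (8): add. Components now {R5,R6,R7,R8,R9} {R2} {R4}
R8–R9 (10): skip — R8 and R9 already connected.
R4–R9 (13): add. Components now {R4,R5,R6,R7,R8,R9} {R2}
R2–R9 (14): add. Components now {R2,R4,R5,R6,R7,R8,R9}
The 5th edge added is R4–R9.

R4-R9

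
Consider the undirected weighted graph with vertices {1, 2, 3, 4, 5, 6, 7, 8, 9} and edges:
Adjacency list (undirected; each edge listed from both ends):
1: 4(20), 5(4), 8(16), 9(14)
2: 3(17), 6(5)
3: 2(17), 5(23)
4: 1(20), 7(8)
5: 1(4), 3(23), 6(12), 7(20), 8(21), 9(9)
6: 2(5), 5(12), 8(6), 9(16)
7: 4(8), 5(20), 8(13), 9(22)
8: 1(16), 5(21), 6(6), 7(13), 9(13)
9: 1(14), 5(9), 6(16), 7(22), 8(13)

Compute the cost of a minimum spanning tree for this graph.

74

Grow the tree from 5 using Prim:
Step 1: cheapest edge leaving the tree is 1 5 (4); add 1.
Step 2: cheapest edge leaving the tree is 5 9 (9); add 9.
Step 3: cheapest edge leaving the tree is 5 6 (12); add 6.
Step 4: cheapest edge leaving the tree is 2 6 (5); add 2.
Step 5: cheapest edge leaving the tree is 6 8 (6); add 8.
Step 6: cheapest edge leaving the tree is 7 8 (13); add 7.
Step 7: cheapest edge leaving the tree is 4 7 (8); add 4.
Step 8: cheapest edge leaving the tree is 2 3 (17); add 3.
MST edges: 1 5, 5 9, 5 6, 2 6, 6 8, 7 8, 4 7, 2 3; total weight 4+9+12+5+6+13+8+17 = 74.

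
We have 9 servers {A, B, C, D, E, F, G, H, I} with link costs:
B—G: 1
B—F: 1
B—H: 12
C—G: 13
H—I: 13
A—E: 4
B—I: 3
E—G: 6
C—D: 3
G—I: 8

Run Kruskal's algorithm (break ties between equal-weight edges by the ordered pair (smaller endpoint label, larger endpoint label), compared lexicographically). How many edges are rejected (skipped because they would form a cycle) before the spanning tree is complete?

Kruskal: consider edges lightest-first.
B—F (1): add — endpoints in different components.
B—G (1): add — endpoints in different components.
B—I (3): add — endpoints in different components.
C—D (3): add — endpoints in different components.
A—E (4): add — endpoints in different components.
E—G (6): add — endpoints in different components.
G—I (8): skip — G and I already connected.
B—H (12): add — endpoints in different components.
C—G (13): add — endpoints in different components.
Edges rejected before the tree was complete: 1.

1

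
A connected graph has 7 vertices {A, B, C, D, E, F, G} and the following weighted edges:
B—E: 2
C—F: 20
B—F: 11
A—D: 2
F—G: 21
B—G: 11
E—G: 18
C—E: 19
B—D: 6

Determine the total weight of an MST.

Prim, starting at D.
Step 1: cheapest edge leaving the tree is A—D (2); add A.
Step 2: cheapest edge leaving the tree is B—D (6); add B.
Step 3: cheapest edge leaving the tree is B—E (2); add E.
Step 4: cheapest edge leaving the tree is B—F (11); add F.
Step 5: cheapest edge leaving the tree is B—G (11); add G.
Step 6: cheapest edge leaving the tree is C—E (19); add C.
MST edges: A—D, B—D, B—E, B—F, B—G, C—E; total weight 2+6+2+11+11+19 = 51.

51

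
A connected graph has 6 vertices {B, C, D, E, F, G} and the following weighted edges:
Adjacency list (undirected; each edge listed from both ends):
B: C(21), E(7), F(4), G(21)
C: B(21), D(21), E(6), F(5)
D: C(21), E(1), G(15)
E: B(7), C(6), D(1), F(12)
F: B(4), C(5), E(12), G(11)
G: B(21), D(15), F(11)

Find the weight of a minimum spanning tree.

Kruskal: consider edges lightest-first.
D—E (1): add — endpoints in different components.
B—F (4): add — endpoints in different components.
C—F (5): add — endpoints in different components.
C—E (6): add — endpoints in different components.
B—E (7): skip — B and E already connected.
F—G (11): add — endpoints in different components.
MST edges: D—E, B—F, C—F, C—E, F—G; total weight 1+4+5+6+11 = 27.

27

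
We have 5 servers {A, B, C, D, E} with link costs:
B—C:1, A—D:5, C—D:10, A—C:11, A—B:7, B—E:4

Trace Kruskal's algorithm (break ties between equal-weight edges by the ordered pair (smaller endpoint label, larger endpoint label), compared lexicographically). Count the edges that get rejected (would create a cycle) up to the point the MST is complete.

0

Sort edges by weight, then run Kruskal:
B—C (1): add. Components now {A} {B,C} {D} {E}
B—E (4): add. Components now {A} {B,C,E} {D}
A—D (5): add. Components now {A,D} {B,C,E}
A—B (7): add. Components now {A,B,C,D,E}
Edges rejected before the tree was complete: 0.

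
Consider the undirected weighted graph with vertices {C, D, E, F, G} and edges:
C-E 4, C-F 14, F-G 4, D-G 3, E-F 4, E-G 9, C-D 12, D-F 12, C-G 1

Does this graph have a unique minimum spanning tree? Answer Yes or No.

No

Kruskal's algorithm — process edges by increasing weight (ties by edge label):
C-G (1): add — endpoints in different components.
D-G (3): add — endpoints in different components.
C-E (4): add — endpoints in different components.
E-F (4): add — endpoints in different components.
Non-tree edge F-G has weight 4, equal to the heaviest edge on its tree cycle — swapping gives another MST of the same weight. Not unique.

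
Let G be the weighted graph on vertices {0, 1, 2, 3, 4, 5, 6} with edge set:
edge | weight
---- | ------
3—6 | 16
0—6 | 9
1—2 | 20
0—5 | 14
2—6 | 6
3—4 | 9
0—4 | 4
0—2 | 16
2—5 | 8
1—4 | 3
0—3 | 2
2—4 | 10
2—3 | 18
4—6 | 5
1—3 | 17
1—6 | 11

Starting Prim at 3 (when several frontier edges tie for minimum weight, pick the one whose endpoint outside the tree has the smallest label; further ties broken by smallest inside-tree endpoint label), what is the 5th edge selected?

2-6

Prim, starting at 3.
Step 1: cheapest edge leaving the tree is 0—3 (2); add 0.
Step 2: cheapest edge leaving the tree is 0—4 (4); add 4.
Step 3: cheapest edge leaving the tree is 1—4 (3); add 1.
Step 4: cheapest edge leaving the tree is 4—6 (5); add 6.
Step 5: cheapest edge leaving the tree is 2—6 (6); add 2.
Step 6: cheapest edge leaving the tree is 2—5 (8); add 5.
The 5th edge added is 2—6.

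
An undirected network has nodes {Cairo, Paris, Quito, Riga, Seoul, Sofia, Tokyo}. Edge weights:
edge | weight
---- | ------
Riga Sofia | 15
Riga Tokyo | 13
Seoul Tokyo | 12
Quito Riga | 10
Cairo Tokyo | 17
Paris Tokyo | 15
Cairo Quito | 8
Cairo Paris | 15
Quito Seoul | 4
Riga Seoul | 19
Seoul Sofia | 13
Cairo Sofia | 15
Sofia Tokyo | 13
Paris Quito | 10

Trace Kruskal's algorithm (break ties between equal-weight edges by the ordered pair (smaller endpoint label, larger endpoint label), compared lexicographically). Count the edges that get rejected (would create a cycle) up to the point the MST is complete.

Kruskal: consider edges lightest-first.
Quito Seoul (4): add. Components now {Tokyo} {Riga} {Cairo} {Quito,Seoul} {Sofia} {Paris}
Cairo Quito (8): add. Components now {Tokyo} {Riga} {Cairo,Quito,Seoul} {Sofia} {Paris}
Paris Quito (10): add. Components now {Tokyo} {Riga} {Cairo,Paris,Quito,Seoul} {Sofia}
Quito Riga (10): add. Components now {Tokyo} {Cairo,Paris,Quito,Riga,Seoul} {Sofia}
Seoul Tokyo (12): add. Components now {Cairo,Paris,Quito,Riga,Seoul,Tokyo} {Sofia}
Riga Tokyo (13): skip — Tokyo and Riga already connected.
Seoul Sofia (13): add. Components now {Cairo,Paris,Quito,Riga,Seoul,Sofia,Tokyo}
Edges rejected before the tree was complete: 1.

1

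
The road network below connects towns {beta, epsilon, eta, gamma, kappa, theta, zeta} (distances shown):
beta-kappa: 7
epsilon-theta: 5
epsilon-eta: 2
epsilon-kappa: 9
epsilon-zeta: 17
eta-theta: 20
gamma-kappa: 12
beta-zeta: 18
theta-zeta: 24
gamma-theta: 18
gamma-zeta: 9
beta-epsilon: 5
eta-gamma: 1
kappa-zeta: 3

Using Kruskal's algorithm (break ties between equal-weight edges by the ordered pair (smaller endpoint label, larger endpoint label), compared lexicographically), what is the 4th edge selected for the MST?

beta-epsilon

Kruskal: consider edges lightest-first.
eta-gamma (1): add — endpoints in different components.
epsilon-eta (2): add — endpoints in different components.
kappa-zeta (3): add — endpoints in different components.
beta-epsilon (5): add — endpoints in different components.
epsilon-theta (5): add — endpoints in different components.
beta-kappa (7): add — endpoints in different components.
The 4th edge added is beta-epsilon.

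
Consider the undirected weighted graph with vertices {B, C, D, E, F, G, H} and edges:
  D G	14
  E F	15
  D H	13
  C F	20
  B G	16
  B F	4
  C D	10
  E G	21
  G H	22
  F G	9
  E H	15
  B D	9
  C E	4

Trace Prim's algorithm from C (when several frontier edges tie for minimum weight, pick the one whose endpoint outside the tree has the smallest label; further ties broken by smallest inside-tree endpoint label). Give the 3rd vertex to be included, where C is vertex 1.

Prim's algorithm from C:
Step 1: cheapest edge leaving the tree is C E (4); add E.
Step 2: cheapest edge leaving the tree is C D (10); add D.
Step 3: cheapest edge leaving the tree is B D (9); add B.
Step 4: cheapest edge leaving the tree is B F (4); add F.
Step 5: cheapest edge leaving the tree is F G (9); add G.
Step 6: cheapest edge leaving the tree is D H (13); add H.
Vertex order: C, E, D, B, F, G, H. The 3rd vertex is D.

D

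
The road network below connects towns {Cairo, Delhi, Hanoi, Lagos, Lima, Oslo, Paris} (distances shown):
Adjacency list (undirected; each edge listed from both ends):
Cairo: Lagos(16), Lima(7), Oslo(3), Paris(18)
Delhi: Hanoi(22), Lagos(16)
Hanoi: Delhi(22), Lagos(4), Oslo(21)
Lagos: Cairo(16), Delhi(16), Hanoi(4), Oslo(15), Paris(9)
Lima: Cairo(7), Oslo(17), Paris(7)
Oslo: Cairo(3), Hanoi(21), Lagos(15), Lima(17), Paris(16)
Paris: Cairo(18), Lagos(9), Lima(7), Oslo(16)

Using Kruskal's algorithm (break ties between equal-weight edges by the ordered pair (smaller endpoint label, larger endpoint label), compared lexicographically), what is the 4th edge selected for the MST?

Lima-Paris

Kruskal: consider edges lightest-first.
Cairo–Oslo (3): add — endpoints in different components.
Hanoi–Lagos (4): add — endpoints in different components.
Cairo–Lima (7): add — endpoints in different components.
Lima–Paris (7): add — endpoints in different components.
Lagos–Paris (9): add — endpoints in different components.
Lagos–Oslo (15): skip — Oslo and Lagos already connected.
Cairo–Lagos (16): skip — Cairo and Lagos already connected.
Delhi–Lagos (16): add — endpoints in different components.
The 4th edge added is Lima–Paris.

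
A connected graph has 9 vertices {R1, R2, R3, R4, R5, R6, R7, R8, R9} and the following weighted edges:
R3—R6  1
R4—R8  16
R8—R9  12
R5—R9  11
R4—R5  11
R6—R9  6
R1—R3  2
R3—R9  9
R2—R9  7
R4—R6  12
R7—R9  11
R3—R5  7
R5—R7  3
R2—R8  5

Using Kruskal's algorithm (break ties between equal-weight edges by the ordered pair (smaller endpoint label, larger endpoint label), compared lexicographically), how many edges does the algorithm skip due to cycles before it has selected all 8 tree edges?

Kruskal's algorithm — process edges by increasing weight (ties by edge label):
R3—R6 (1): add — endpoints in different components.
R1—R3 (2): add — endpoints in different components.
R5—R7 (3): add — endpoints in different components.
R2—R8 (5): add — endpoints in different components.
R6—R9 (6): add — endpoints in different components.
R2—R9 (7): add — endpoints in different components.
R3—R5 (7): add — endpoints in different components.
R3—R9 (9): skip — R9 and R3 already connected.
R4—R5 (11): add — endpoints in different components.
Edges rejected before the tree was complete: 1.

1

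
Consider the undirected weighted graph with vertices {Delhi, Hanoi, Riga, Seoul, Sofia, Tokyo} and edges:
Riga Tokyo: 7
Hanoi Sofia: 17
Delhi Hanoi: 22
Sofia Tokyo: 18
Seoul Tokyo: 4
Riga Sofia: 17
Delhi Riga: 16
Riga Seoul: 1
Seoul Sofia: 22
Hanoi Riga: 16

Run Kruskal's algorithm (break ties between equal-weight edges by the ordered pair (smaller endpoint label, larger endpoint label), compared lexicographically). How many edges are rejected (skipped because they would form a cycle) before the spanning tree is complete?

1

Kruskal: consider edges lightest-first.
Riga Seoul (1): add — endpoints in different components.
Seoul Tokyo (4): add — endpoints in different components.
Riga Tokyo (7): skip — Tokyo and Riga already connected.
Delhi Riga (16): add — endpoints in different components.
Hanoi Riga (16): add — endpoints in different components.
Hanoi Sofia (17): add — endpoints in different components.
Edges rejected before the tree was complete: 1.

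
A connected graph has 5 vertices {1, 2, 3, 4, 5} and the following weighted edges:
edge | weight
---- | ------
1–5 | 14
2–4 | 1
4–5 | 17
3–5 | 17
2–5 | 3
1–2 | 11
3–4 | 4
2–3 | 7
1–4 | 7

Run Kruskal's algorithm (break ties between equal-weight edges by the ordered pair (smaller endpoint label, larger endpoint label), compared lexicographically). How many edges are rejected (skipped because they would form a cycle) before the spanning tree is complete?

Sort edges by weight, then run Kruskal:
2–4 (1): add — endpoints in different components.
2–5 (3): add — endpoints in different components.
3–4 (4): add — endpoints in different components.
1–4 (7): add — endpoints in different components.
Edges rejected before the tree was complete: 0.

0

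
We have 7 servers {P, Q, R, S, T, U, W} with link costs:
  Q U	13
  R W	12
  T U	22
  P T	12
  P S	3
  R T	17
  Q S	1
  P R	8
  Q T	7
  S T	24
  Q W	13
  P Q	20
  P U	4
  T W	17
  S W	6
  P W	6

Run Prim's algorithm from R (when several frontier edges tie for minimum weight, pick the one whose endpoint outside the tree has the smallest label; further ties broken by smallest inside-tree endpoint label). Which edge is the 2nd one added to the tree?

Prim, starting at R.
Step 1: cheapest edge leaving the tree is P R (8); add P.
Step 2: cheapest edge leaving the tree is P S (3); add S.
Step 3: cheapest edge leaving the tree is Q S (1); add Q.
Step 4: cheapest edge leaving the tree is P U (4); add U.
Step 5: cheapest edge leaving the tree is P W (6); add W.
Step 6: cheapest edge leaving the tree is Q T (7); add T.
The 2nd edge added is P S.

P-S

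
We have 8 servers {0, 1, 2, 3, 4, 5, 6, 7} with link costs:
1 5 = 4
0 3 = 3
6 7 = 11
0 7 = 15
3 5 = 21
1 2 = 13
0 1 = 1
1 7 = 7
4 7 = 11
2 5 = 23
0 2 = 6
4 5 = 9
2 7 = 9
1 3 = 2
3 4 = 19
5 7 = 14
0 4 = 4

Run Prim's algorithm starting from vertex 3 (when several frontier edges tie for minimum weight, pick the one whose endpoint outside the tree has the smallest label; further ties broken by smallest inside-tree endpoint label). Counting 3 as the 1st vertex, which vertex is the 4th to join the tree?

4

Grow the tree from 3 using Prim:
Step 1: cheapest edge leaving the tree is 1 3 (2); add 1.
Step 2: cheapest edge leaving the tree is 0 1 (1); add 0.
Step 3: cheapest edge leaving the tree is 0 4 (4); add 4.
Step 4: cheapest edge leaving the tree is 1 5 (4); add 5.
Step 5: cheapest edge leaving the tree is 0 2 (6); add 2.
Step 6: cheapest edge leaving the tree is 1 7 (7); add 7.
Step 7: cheapest edge leaving the tree is 6 7 (11); add 6.
Vertex order: 3, 1, 0, 4, 5, 2, 7, 6. The 4th vertex is 4.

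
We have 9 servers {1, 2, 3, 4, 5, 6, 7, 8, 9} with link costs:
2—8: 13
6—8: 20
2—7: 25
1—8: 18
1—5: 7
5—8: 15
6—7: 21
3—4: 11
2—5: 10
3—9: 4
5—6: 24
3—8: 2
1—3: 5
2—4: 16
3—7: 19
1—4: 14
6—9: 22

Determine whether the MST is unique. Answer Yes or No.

Yes

Kruskal: consider edges lightest-first.
3—8 (2): add — endpoints in different components.
3—9 (4): add — endpoints in different components.
1—3 (5): add — endpoints in different components.
1—5 (7): add — endpoints in different components.
2—5 (10): add — endpoints in different components.
3—4 (11): add — endpoints in different components.
2—8 (13): skip — 2 and 8 already connected.
1—4 (14): skip — 1 and 4 already connected.
5—8 (15): skip — 5 and 8 already connected.
2—4 (16): skip — 2 and 4 already connected.
1—8 (18): skip — 1 and 8 already connected.
3—7 (19): add — endpoints in different components.
6—8 (20): add — endpoints in different components.
Every non-tree edge has weight strictly greater than the heaviest edge on the tree path between its endpoints, so the MST is unique.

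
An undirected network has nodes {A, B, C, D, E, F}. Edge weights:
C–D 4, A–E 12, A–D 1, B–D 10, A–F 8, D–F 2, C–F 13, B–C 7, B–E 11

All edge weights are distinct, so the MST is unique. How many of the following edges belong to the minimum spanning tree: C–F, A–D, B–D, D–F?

Kruskal: consider edges lightest-first.
A–D (1): add — endpoints in different components.
D–F (2): add — endpoints in different components.
C–D (4): add — endpoints in different components.
B–C (7): add — endpoints in different components.
A–F (8): skip — A and F already connected.
B–D (10): skip — B and D already connected.
B–E (11): add — endpoints in different components.
MST edge set: {A–D, D–F, C–D, B–C, B–E}.
Of the listed edges, {A–D, D–F} are in the MST → 2.

2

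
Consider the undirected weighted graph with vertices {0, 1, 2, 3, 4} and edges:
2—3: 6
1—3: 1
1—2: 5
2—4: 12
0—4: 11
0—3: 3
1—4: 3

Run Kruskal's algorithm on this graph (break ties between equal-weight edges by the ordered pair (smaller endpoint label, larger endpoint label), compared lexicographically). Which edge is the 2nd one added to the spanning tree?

0-3

Sort edges by weight, then run Kruskal:
1—3 (1): add. Components now {0} {1,3} {2} {4}
0—3 (3): add. Components now {0,1,3} {2} {4}
1—4 (3): add. Components now {0,1,3,4} {2}
1—2 (5): add. Components now {0,1,2,3,4}
The 2nd edge added is 0—3.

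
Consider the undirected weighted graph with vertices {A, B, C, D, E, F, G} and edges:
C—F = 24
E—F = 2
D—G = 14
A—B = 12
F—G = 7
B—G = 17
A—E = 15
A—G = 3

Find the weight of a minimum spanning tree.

62

Prim, starting at F.
Step 1: frontier [E—F 2, F—G 7, C—F 24] → take E—F (2); add E.
Step 2: frontier [A—E 15, F—G 7, C—F 24] → take F—G (7); add G.
Step 3: frontier [A—E 15, C—F 24, A—G 3, D—G 14, B—G 17] → take A—G (3); add A.
Step 4: frontier [A—B 12, C—F 24, D—G 14, B—G 17] → take A—B (12); add B.
Step 5: frontier [C—F 24, D—G 14] → take D—G (14); add D.
Step 6: frontier [C—F 24] → take C—F (24); add C.
MST edges: E—F, F—G, A—G, A—B, D—G, C—F; total weight 2+7+3+12+14+24 = 62.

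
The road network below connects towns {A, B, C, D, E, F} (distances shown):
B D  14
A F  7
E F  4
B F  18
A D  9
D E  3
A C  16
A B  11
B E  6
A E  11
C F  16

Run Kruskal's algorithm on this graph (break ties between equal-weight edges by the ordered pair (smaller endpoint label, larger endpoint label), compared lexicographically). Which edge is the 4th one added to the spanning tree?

Kruskal: consider edges lightest-first.
D E (3): add. Components now {A} {B} {C} {D,E} {F}
E F (4): add. Components now {A} {B} {C} {D,E,F}
B E (6): add. Components now {A} {B,D,E,F} {C}
A F (7): add. Components now {A,B,D,E,F} {C}
A D (9): skip — A and D already connected.
A B (11): skip — A and B already connected.
A E (11): skip — A and E already connected.
B D (14): skip — B and D already connected.
A C (16): add. Components now {A,B,C,D,E,F}
The 4th edge added is A F.

A-F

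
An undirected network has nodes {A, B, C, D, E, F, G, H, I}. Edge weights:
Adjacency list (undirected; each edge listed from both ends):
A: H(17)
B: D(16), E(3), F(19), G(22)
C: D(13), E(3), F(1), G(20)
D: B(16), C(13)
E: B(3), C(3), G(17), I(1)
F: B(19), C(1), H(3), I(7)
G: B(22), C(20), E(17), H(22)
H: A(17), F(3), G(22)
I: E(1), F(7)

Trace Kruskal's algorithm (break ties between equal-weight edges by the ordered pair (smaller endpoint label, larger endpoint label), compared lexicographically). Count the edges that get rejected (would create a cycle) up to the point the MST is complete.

Kruskal: consider edges lightest-first.
C–F (1): add — endpoints in different components.
E–I (1): add — endpoints in different components.
B–E (3): add — endpoints in different components.
C–E (3): add — endpoints in different components.
F–H (3): add — endpoints in different components.
F–I (7): skip — F and I already connected.
C–D (13): add — endpoints in different components.
B–D (16): skip — B and D already connected.
A–H (17): add — endpoints in different components.
E–G (17): add — endpoints in different components.
Edges rejected before the tree was complete: 2.

2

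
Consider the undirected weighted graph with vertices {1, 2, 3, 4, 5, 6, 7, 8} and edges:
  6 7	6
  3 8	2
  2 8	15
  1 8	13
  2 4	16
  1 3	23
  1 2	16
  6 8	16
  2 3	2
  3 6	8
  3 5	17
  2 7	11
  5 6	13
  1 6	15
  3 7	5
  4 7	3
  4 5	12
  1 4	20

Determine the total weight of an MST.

43

Kruskal: consider edges lightest-first.
2 3 (2): add — endpoints in different components.
3 8 (2): add — endpoints in different components.
4 7 (3): add — endpoints in different components.
3 7 (5): add — endpoints in different components.
6 7 (6): add — endpoints in different components.
3 6 (8): skip — 3 and 6 already connected.
2 7 (11): skip — 2 and 7 already connected.
4 5 (12): add — endpoints in different components.
1 8 (13): add — endpoints in different components.
MST edges: 2 3, 3 8, 4 7, 3 7, 6 7, 4 5, 1 8; total weight 2+2+3+5+6+12+13 = 43.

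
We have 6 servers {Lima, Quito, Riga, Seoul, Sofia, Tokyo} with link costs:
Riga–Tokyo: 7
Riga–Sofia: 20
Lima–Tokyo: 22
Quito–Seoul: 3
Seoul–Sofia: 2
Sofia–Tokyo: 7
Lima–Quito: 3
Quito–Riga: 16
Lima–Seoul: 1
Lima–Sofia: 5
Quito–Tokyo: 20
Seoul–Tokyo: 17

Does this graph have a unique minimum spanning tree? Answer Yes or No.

Kruskal: consider edges lightest-first.
Lima–Seoul (1): add. Components now {Lima,Seoul} {Tokyo} {Sofia} {Riga} {Quito}
Seoul–Sofia (2): add. Components now {Lima,Seoul,Sofia} {Tokyo} {Riga} {Quito}
Lima–Quito (3): add. Components now {Lima,Quito,Seoul,Sofia} {Tokyo} {Riga}
Quito–Seoul (3): skip — Seoul and Quito already connected.
Lima–Sofia (5): skip — Sofia and Lima already connected.
Riga–Tokyo (7): add. Components now {Lima,Quito,Seoul,Sofia} {Riga,Tokyo}
Sofia–Tokyo (7): add. Components now {Lima,Quito,Riga,Seoul,Sofia,Tokyo}
Non-tree edge Quito–Seoul has weight 3, equal to the heaviest edge on its tree cycle — swapping gives another MST of the same weight. Not unique.

No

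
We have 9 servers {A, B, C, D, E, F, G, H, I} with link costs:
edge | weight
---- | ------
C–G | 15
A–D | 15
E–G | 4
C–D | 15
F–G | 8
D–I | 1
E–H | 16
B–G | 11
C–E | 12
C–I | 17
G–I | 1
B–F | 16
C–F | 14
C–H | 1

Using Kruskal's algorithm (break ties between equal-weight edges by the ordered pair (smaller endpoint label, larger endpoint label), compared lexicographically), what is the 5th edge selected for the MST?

F-G

Kruskal's algorithm — process edges by increasing weight (ties by edge label):
C–H (1): add — endpoints in different components.
D–I (1): add — endpoints in different components.
G–I (1): add — endpoints in different components.
E–G (4): add — endpoints in different components.
F–G (8): add — endpoints in different components.
B–G (11): add — endpoints in different components.
C–E (12): add — endpoints in different components.
C–F (14): skip — C and F already connected.
A–D (15): add — endpoints in different components.
The 5th edge added is F–G.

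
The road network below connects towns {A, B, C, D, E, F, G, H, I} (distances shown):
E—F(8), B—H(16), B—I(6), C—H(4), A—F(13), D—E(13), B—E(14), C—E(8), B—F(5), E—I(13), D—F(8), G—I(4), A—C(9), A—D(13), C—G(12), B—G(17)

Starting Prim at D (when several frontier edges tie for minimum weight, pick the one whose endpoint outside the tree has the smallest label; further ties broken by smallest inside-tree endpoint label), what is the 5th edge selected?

Grow the tree from D using Prim:
Step 1: cheapest edge leaving the tree is D—F (8); add F.
Step 2: cheapest edge leaving the tree is B—F (5); add B.
Step 3: cheapest edge leaving the tree is B—I (6); add I.
Step 4: cheapest edge leaving the tree is G—I (4); add G.
Step 5: cheapest edge leaving the tree is E—F (8); add E.
Step 6: cheapest edge leaving the tree is C—E (8); add C.
Step 7: cheapest edge leaving the tree is C—H (4); add H.
Step 8: cheapest edge leaving the tree is A—C (9); add A.
The 5th edge added is E—F.

E-F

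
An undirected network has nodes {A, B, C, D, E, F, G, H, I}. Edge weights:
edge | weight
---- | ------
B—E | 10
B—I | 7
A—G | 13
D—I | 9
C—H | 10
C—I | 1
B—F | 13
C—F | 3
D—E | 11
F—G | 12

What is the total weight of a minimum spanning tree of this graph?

65

Prim, starting at G.
Step 1: frontier [F—G 12, A—G 13] → take F—G (12); add F.
Step 2: frontier [C—F 3, B—F 13, A—G 13] → take C—F (3); add C.
Step 3: frontier [C—I 1, C—H 10, B—F 13, A—G 13] → take C—I (1); add I.
Step 4: frontier [C—H 10, B—F 13, A—G 13, B—I 7, D—I 9] → take B—I (7); add B.
Step 5: frontier [B—E 10, C—H 10, A—G 13, D—I 9] → take D—I (9); add D.
Step 6: frontier [B—E 10, C—H 10, D—E 11, A—G 13] → take B—E (10); add E.
Step 7: frontier [C—H 10, A—G 13] → take C—H (10); add H.
Step 8: frontier [A—G 13] → take A—G (13); add A.
MST edges: F—G, C—F, C—I, B—I, D—I, B—E, C—H, A—G; total weight 12+3+1+7+9+10+10+13 = 65.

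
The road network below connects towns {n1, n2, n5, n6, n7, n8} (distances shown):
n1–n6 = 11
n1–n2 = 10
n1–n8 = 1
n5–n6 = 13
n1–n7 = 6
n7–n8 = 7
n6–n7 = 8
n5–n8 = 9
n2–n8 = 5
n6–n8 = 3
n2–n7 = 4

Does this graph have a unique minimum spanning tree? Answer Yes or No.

Kruskal's algorithm — process edges by increasing weight (ties by edge label):
n1–n8 (1): add — endpoints in different components.
n6–n8 (3): add — endpoints in different components.
n2–n7 (4): add — endpoints in different components.
n2–n8 (5): add — endpoints in different components.
n1–n7 (6): skip — n7 and n1 already connected.
n7–n8 (7): skip — n7 and n8 already connected.
n6–n7 (8): skip — n7 and n6 already connected.
n5–n8 (9): add — endpoints in different components.
Every non-tree edge has weight strictly greater than the heaviest edge on the tree path between its endpoints, so the MST is unique.

Yes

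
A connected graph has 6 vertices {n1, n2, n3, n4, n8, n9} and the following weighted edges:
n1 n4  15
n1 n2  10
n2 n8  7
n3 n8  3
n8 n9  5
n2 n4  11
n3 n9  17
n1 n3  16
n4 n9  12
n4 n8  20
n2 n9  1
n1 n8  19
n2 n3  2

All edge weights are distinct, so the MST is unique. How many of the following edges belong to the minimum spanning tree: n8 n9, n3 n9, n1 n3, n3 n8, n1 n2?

2

Sort edges by weight, then run Kruskal:
n2 n9 (1): add. Components now {n2,n9} {n3} {n4} {n1} {n8}
n2 n3 (2): add. Components now {n2,n3,n9} {n4} {n1} {n8}
n3 n8 (3): add. Components now {n2,n3,n8,n9} {n4} {n1}
n8 n9 (5): skip — n9 and n8 already connected.
n2 n8 (7): skip — n2 and n8 already connected.
n1 n2 (10): add. Components now {n1,n2,n3,n8,n9} {n4}
n2 n4 (11): add. Components now {n1,n2,n3,n4,n8,n9}
MST edge set: {n2 n9, n2 n3, n3 n8, n1 n2, n2 n4}.
Of the listed edges, {n3 n8, n1 n2} are in the MST → 2.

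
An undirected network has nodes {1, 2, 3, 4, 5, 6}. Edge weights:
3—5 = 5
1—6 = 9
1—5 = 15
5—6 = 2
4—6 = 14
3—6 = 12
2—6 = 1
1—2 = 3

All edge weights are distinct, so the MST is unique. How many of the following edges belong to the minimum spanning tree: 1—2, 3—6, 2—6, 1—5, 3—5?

Kruskal: consider edges lightest-first.
2—6 (1): add — endpoints in different components.
5—6 (2): add — endpoints in different components.
1—2 (3): add — endpoints in different components.
3—5 (5): add — endpoints in different components.
1—6 (9): skip — 1 and 6 already connected.
3—6 (12): skip — 3 and 6 already connected.
4—6 (14): add — endpoints in different components.
MST edge set: {2—6, 5—6, 1—2, 3—5, 4—6}.
Of the listed edges, {1—2, 2—6, 3—5} are in the MST → 3.

3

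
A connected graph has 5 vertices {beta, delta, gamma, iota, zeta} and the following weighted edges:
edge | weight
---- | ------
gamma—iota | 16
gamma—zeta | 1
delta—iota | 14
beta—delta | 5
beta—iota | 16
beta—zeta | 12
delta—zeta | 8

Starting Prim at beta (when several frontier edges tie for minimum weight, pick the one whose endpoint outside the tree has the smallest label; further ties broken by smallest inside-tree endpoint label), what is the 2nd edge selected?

Prim's algorithm from beta:
Step 1: cheapest edge leaving the tree is beta—delta (5); add delta.
Step 2: cheapest edge leaving the tree is delta—zeta (8); add zeta.
Step 3: cheapest edge leaving the tree is gamma—zeta (1); add gamma.
Step 4: cheapest edge leaving the tree is delta—iota (14); add iota.
The 2nd edge added is delta—zeta.

delta-zeta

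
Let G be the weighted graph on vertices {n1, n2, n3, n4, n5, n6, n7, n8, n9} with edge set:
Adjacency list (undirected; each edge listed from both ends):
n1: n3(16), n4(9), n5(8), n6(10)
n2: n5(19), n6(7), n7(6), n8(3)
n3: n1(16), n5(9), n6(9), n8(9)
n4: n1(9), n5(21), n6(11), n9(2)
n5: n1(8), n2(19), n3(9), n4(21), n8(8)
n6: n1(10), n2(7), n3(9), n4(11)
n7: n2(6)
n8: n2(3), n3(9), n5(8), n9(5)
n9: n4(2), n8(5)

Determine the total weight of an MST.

48

Grow the tree from n1 using Prim:
Step 1: cheapest edge leaving the tree is n1 n5 (8); add n5.
Step 2: cheapest edge leaving the tree is n5 n8 (8); add n8.
Step 3: cheapest edge leaving the tree is n2 n8 (3); add n2.
Step 4: cheapest edge leaving the tree is n8 n9 (5); add n9.
Step 5: cheapest edge leaving the tree is n4 n9 (2); add n4.
Step 6: cheapest edge leaving the tree is n2 n7 (6); add n7.
Step 7: cheapest edge leaving the tree is n2 n6 (7); add n6.
Step 8: cheapest edge leaving the tree is n3 n5 (9); add n3.
MST edges: n1 n5, n5 n8, n2 n8, n8 n9, n4 n9, n2 n7, n2 n6, n3 n5; total weight 8+8+3+5+2+6+7+9 = 48.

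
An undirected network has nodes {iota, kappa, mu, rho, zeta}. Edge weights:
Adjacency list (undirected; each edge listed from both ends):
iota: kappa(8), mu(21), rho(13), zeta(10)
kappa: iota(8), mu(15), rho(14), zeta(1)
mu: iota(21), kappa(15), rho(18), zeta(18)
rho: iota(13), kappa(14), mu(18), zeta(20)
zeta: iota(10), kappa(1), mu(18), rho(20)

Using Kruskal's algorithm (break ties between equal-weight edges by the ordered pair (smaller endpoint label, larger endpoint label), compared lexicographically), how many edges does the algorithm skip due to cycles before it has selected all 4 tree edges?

2

Kruskal's algorithm — process edges by increasing weight (ties by edge label):
kappa—zeta (1): add. Components now {rho} {kappa,zeta} {mu} {iota}
iota—kappa (8): add. Components now {rho} {iota,kappa,zeta} {mu}
iota—zeta (10): skip — zeta and iota already connected.
iota—rho (13): add. Components now {iota,kappa,rho,zeta} {mu}
kappa—rho (14): skip — rho and kappa already connected.
kappa—mu (15): add. Components now {iota,kappa,mu,rho,zeta}
Edges rejected before the tree was complete: 2.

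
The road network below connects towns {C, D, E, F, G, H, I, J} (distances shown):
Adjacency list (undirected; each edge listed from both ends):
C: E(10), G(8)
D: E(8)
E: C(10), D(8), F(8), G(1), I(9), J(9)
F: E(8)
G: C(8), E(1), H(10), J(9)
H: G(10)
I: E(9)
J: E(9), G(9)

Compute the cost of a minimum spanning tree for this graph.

53

Kruskal's algorithm — process edges by increasing weight (ties by edge label):
E G (1): add — endpoints in different components.
C G (8): add — endpoints in different components.
D E (8): add — endpoints in different components.
E F (8): add — endpoints in different components.
E I (9): add — endpoints in different components.
E J (9): add — endpoints in different components.
G J (9): skip — G and J already connected.
C E (10): skip — C and E already connected.
G H (10): add — endpoints in different components.
MST edges: E G, C G, D E, E F, E I, E J, G H; total weight 1+8+8+8+9+9+10 = 53.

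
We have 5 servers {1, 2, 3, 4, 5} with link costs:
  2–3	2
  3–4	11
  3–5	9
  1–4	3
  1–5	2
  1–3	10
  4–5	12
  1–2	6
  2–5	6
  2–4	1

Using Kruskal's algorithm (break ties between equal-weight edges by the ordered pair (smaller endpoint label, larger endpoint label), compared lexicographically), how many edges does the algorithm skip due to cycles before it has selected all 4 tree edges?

Kruskal: consider edges lightest-first.
2–4 (1): add — endpoints in different components.
1–5 (2): add — endpoints in different components.
2–3 (2): add — endpoints in different components.
1–4 (3): add — endpoints in different components.
Edges rejected before the tree was complete: 0.

0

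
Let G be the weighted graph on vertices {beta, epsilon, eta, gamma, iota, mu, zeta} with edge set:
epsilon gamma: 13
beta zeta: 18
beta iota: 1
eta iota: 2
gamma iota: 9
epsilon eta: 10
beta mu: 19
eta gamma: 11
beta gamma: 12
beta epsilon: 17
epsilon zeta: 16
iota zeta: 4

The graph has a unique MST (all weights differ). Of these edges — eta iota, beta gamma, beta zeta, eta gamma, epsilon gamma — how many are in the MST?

1

Kruskal's algorithm — process edges by increasing weight (ties by edge label):
beta iota (1): add. Components now {gamma} {mu} {beta,iota} {zeta} {eta} {epsilon}
eta iota (2): add. Components now {gamma} {mu} {beta,eta,iota} {zeta} {epsilon}
iota zeta (4): add. Components now {gamma} {mu} {beta,eta,iota,zeta} {epsilon}
gamma iota (9): add. Components now {beta,eta,gamma,iota,zeta} {mu} {epsilon}
epsilon eta (10): add. Components now {beta,epsilon,eta,gamma,iota,zeta} {mu}
eta gamma (11): skip — gamma and eta already connected.
beta gamma (12): skip — gamma and beta already connected.
epsilon gamma (13): skip — gamma and epsilon already connected.
epsilon zeta (16): skip — zeta and epsilon already connected.
beta epsilon (17): skip — beta and epsilon already connected.
beta zeta (18): skip — zeta and beta already connected.
beta mu (19): add. Components now {beta,epsilon,eta,gamma,iota,mu,zeta}
MST edge set: {beta iota, eta iota, iota zeta, gamma iota, epsilon eta, beta mu}.
Of the listed edges, {eta iota} are in the MST → 1.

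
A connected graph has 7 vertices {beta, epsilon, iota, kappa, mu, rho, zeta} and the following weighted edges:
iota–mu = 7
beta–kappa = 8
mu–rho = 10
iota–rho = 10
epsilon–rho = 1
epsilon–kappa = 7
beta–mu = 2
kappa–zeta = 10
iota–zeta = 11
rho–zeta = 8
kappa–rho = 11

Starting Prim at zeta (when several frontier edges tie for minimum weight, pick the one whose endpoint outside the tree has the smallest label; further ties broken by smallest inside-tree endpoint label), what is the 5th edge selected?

Prim's algorithm from zeta:
Step 1: cheapest edge leaving the tree is rho–zeta (8); add rho.
Step 2: cheapest edge leaving the tree is epsilon–rho (1); add epsilon.
Step 3: cheapest edge leaving the tree is epsilon–kappa (7); add kappa.
Step 4: cheapest edge leaving the tree is beta–kappa (8); add beta.
Step 5: cheapest edge leaving the tree is beta–mu (2); add mu.
Step 6: cheapest edge leaving the tree is iota–mu (7); add iota.
The 5th edge added is beta–mu.

beta-mu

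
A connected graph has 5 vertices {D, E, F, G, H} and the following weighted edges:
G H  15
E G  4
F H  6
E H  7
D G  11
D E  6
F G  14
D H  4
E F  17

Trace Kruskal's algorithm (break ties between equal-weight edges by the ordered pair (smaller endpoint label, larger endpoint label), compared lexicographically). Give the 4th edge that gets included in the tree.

F-H

Sort edges by weight, then run Kruskal:
D H (4): add — endpoints in different components.
E G (4): add — endpoints in different components.
D E (6): add — endpoints in different components.
F H (6): add — endpoints in different components.
The 4th edge added is F H.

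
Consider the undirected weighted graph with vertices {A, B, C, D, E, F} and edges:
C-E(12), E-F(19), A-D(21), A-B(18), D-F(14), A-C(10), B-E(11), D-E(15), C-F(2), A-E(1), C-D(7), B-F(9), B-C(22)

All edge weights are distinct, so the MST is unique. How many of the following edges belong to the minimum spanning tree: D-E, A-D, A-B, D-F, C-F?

1

Kruskal: consider edges lightest-first.
A-E (1): add. Components now {A,E} {B} {C} {D} {F}
C-F (2): add. Components now {A,E} {B} {C,F} {D}
C-D (7): add. Components now {A,E} {B} {C,D,F}
B-F (9): add. Components now {A,E} {B,C,D,F}
A-C (10): add. Components now {A,B,C,D,E,F}
MST edge set: {A-E, C-F, C-D, B-F, A-C}.
Of the listed edges, {C-F} are in the MST → 1.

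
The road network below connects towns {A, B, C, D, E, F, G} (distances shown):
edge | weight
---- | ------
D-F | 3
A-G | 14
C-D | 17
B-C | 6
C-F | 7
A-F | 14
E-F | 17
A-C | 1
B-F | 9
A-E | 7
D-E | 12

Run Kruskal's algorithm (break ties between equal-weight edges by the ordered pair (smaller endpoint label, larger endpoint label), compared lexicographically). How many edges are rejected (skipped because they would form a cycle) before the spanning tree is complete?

Sort edges by weight, then run Kruskal:
A-C (1): add — endpoints in different components.
D-F (3): add — endpoints in different components.
B-C (6): add — endpoints in different components.
A-E (7): add — endpoints in different components.
C-F (7): add — endpoints in different components.
B-F (9): skip — B and F already connected.
D-E (12): skip — D and E already connected.
A-F (14): skip — A and F already connected.
A-G (14): add — endpoints in different components.
Edges rejected before the tree was complete: 3.

3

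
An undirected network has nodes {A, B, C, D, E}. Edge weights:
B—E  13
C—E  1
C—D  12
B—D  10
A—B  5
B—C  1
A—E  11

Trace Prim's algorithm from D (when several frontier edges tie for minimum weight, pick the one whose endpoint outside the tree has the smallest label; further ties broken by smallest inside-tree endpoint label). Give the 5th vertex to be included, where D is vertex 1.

A

Grow the tree from D using Prim:
Step 1: cheapest edge leaving the tree is B—D (10); add B.
Step 2: cheapest edge leaving the tree is B—C (1); add C.
Step 3: cheapest edge leaving the tree is C—E (1); add E.
Step 4: cheapest edge leaving the tree is A—B (5); add A.
Vertex order: D, B, C, E, A. The 5th vertex is A.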